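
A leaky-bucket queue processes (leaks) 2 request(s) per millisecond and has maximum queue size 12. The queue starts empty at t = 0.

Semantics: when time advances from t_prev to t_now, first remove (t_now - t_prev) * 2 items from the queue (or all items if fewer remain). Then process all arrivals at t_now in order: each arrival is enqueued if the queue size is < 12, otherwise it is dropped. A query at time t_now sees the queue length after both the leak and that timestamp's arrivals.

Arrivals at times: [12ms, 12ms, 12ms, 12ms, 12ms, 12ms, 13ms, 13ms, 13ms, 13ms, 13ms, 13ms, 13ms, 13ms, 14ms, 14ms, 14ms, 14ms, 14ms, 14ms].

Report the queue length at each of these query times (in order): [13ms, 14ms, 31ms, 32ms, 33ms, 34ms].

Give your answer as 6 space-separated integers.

Queue lengths at query times:
  query t=13ms: backlog = 12
  query t=14ms: backlog = 12
  query t=31ms: backlog = 0
  query t=32ms: backlog = 0
  query t=33ms: backlog = 0
  query t=34ms: backlog = 0

Answer: 12 12 0 0 0 0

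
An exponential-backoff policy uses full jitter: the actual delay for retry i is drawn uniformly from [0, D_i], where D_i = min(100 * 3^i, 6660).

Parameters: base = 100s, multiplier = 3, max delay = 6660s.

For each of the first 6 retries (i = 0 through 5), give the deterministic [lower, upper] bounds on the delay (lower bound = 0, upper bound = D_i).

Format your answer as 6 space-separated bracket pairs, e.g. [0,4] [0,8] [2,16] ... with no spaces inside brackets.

Answer: [0,100] [0,300] [0,900] [0,2700] [0,6660] [0,6660]

Derivation:
Computing bounds per retry:
  i=0: D_i=min(100*3^0,6660)=100, bounds=[0,100]
  i=1: D_i=min(100*3^1,6660)=300, bounds=[0,300]
  i=2: D_i=min(100*3^2,6660)=900, bounds=[0,900]
  i=3: D_i=min(100*3^3,6660)=2700, bounds=[0,2700]
  i=4: D_i=min(100*3^4,6660)=6660, bounds=[0,6660]
  i=5: D_i=min(100*3^5,6660)=6660, bounds=[0,6660]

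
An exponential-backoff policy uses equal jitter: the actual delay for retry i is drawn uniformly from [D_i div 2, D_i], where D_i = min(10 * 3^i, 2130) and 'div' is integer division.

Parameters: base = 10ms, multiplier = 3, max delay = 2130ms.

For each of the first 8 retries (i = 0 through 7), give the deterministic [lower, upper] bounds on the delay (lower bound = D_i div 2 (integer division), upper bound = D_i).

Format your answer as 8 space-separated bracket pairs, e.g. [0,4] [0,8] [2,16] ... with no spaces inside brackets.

Computing bounds per retry:
  i=0: D_i=min(10*3^0,2130)=10, bounds=[5,10]
  i=1: D_i=min(10*3^1,2130)=30, bounds=[15,30]
  i=2: D_i=min(10*3^2,2130)=90, bounds=[45,90]
  i=3: D_i=min(10*3^3,2130)=270, bounds=[135,270]
  i=4: D_i=min(10*3^4,2130)=810, bounds=[405,810]
  i=5: D_i=min(10*3^5,2130)=2130, bounds=[1065,2130]
  i=6: D_i=min(10*3^6,2130)=2130, bounds=[1065,2130]
  i=7: D_i=min(10*3^7,2130)=2130, bounds=[1065,2130]

Answer: [5,10] [15,30] [45,90] [135,270] [405,810] [1065,2130] [1065,2130] [1065,2130]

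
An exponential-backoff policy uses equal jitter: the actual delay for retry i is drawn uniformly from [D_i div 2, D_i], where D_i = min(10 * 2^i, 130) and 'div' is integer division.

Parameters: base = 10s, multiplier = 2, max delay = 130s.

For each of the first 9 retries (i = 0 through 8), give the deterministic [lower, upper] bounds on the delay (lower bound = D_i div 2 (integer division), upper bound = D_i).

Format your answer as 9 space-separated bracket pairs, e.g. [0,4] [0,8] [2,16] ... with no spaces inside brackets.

Answer: [5,10] [10,20] [20,40] [40,80] [65,130] [65,130] [65,130] [65,130] [65,130]

Derivation:
Computing bounds per retry:
  i=0: D_i=min(10*2^0,130)=10, bounds=[5,10]
  i=1: D_i=min(10*2^1,130)=20, bounds=[10,20]
  i=2: D_i=min(10*2^2,130)=40, bounds=[20,40]
  i=3: D_i=min(10*2^3,130)=80, bounds=[40,80]
  i=4: D_i=min(10*2^4,130)=130, bounds=[65,130]
  i=5: D_i=min(10*2^5,130)=130, bounds=[65,130]
  i=6: D_i=min(10*2^6,130)=130, bounds=[65,130]
  i=7: D_i=min(10*2^7,130)=130, bounds=[65,130]
  i=8: D_i=min(10*2^8,130)=130, bounds=[65,130]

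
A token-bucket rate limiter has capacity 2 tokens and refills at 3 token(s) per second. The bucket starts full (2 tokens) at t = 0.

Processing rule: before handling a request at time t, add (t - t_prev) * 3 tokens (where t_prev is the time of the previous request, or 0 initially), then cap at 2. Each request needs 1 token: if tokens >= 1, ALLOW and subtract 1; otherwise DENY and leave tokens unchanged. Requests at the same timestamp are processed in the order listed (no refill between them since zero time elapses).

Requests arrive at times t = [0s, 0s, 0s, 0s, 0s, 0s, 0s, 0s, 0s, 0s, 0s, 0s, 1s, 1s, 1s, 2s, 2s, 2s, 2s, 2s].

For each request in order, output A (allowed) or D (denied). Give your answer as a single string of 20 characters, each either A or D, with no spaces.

Answer: AADDDDDDDDDDAADAADDD

Derivation:
Simulating step by step:
  req#1 t=0s: ALLOW
  req#2 t=0s: ALLOW
  req#3 t=0s: DENY
  req#4 t=0s: DENY
  req#5 t=0s: DENY
  req#6 t=0s: DENY
  req#7 t=0s: DENY
  req#8 t=0s: DENY
  req#9 t=0s: DENY
  req#10 t=0s: DENY
  req#11 t=0s: DENY
  req#12 t=0s: DENY
  req#13 t=1s: ALLOW
  req#14 t=1s: ALLOW
  req#15 t=1s: DENY
  req#16 t=2s: ALLOW
  req#17 t=2s: ALLOW
  req#18 t=2s: DENY
  req#19 t=2s: DENY
  req#20 t=2s: DENY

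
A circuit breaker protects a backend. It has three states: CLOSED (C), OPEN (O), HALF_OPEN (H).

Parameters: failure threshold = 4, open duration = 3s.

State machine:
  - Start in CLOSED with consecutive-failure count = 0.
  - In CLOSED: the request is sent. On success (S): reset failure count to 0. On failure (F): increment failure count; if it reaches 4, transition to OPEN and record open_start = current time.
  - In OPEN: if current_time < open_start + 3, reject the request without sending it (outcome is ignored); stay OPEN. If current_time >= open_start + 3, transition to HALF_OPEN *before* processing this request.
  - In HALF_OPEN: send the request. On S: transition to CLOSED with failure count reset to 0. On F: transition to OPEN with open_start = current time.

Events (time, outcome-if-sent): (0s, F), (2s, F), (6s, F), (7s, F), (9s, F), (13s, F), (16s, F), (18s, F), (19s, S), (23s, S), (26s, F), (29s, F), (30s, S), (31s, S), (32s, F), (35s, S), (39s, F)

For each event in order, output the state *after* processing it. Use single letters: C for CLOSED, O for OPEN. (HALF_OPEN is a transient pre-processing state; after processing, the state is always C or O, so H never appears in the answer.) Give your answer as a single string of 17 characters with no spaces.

State after each event:
  event#1 t=0s outcome=F: state=CLOSED
  event#2 t=2s outcome=F: state=CLOSED
  event#3 t=6s outcome=F: state=CLOSED
  event#4 t=7s outcome=F: state=OPEN
  event#5 t=9s outcome=F: state=OPEN
  event#6 t=13s outcome=F: state=OPEN
  event#7 t=16s outcome=F: state=OPEN
  event#8 t=18s outcome=F: state=OPEN
  event#9 t=19s outcome=S: state=CLOSED
  event#10 t=23s outcome=S: state=CLOSED
  event#11 t=26s outcome=F: state=CLOSED
  event#12 t=29s outcome=F: state=CLOSED
  event#13 t=30s outcome=S: state=CLOSED
  event#14 t=31s outcome=S: state=CLOSED
  event#15 t=32s outcome=F: state=CLOSED
  event#16 t=35s outcome=S: state=CLOSED
  event#17 t=39s outcome=F: state=CLOSED

Answer: CCCOOOOOCCCCCCCCC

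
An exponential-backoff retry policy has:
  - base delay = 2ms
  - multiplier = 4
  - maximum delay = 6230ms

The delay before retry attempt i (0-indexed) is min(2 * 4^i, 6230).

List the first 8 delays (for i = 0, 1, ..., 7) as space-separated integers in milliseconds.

Answer: 2 8 32 128 512 2048 6230 6230

Derivation:
Computing each delay:
  i=0: min(2*4^0, 6230) = 2
  i=1: min(2*4^1, 6230) = 8
  i=2: min(2*4^2, 6230) = 32
  i=3: min(2*4^3, 6230) = 128
  i=4: min(2*4^4, 6230) = 512
  i=5: min(2*4^5, 6230) = 2048
  i=6: min(2*4^6, 6230) = 6230
  i=7: min(2*4^7, 6230) = 6230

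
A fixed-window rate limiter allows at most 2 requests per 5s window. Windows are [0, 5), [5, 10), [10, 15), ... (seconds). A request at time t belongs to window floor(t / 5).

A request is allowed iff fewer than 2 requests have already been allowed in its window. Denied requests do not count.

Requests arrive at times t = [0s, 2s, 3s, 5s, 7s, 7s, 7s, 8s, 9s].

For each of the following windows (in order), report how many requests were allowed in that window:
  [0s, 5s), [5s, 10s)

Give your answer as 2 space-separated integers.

Answer: 2 2

Derivation:
Processing requests:
  req#1 t=0s (window 0): ALLOW
  req#2 t=2s (window 0): ALLOW
  req#3 t=3s (window 0): DENY
  req#4 t=5s (window 1): ALLOW
  req#5 t=7s (window 1): ALLOW
  req#6 t=7s (window 1): DENY
  req#7 t=7s (window 1): DENY
  req#8 t=8s (window 1): DENY
  req#9 t=9s (window 1): DENY

Allowed counts by window: 2 2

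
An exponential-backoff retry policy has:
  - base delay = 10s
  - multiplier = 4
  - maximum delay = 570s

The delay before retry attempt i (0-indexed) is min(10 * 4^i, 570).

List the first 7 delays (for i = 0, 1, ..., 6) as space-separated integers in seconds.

Computing each delay:
  i=0: min(10*4^0, 570) = 10
  i=1: min(10*4^1, 570) = 40
  i=2: min(10*4^2, 570) = 160
  i=3: min(10*4^3, 570) = 570
  i=4: min(10*4^4, 570) = 570
  i=5: min(10*4^5, 570) = 570
  i=6: min(10*4^6, 570) = 570

Answer: 10 40 160 570 570 570 570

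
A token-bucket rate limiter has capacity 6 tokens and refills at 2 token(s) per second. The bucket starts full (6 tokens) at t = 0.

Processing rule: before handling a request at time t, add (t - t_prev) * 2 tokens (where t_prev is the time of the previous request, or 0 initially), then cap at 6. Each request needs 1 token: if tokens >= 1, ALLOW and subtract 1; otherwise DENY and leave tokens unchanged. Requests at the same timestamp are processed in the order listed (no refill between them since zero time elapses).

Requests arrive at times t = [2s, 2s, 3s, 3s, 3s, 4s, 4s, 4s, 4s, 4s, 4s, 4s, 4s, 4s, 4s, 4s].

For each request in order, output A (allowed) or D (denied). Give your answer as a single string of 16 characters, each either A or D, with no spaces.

Answer: AAAAAAAAAADDDDDD

Derivation:
Simulating step by step:
  req#1 t=2s: ALLOW
  req#2 t=2s: ALLOW
  req#3 t=3s: ALLOW
  req#4 t=3s: ALLOW
  req#5 t=3s: ALLOW
  req#6 t=4s: ALLOW
  req#7 t=4s: ALLOW
  req#8 t=4s: ALLOW
  req#9 t=4s: ALLOW
  req#10 t=4s: ALLOW
  req#11 t=4s: DENY
  req#12 t=4s: DENY
  req#13 t=4s: DENY
  req#14 t=4s: DENY
  req#15 t=4s: DENY
  req#16 t=4s: DENY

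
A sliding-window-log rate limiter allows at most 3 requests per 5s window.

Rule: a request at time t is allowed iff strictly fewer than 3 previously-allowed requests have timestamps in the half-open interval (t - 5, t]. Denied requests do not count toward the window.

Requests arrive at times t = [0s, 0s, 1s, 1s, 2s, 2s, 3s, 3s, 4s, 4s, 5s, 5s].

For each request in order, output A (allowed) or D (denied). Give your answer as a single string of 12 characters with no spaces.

Tracking allowed requests in the window:
  req#1 t=0s: ALLOW
  req#2 t=0s: ALLOW
  req#3 t=1s: ALLOW
  req#4 t=1s: DENY
  req#5 t=2s: DENY
  req#6 t=2s: DENY
  req#7 t=3s: DENY
  req#8 t=3s: DENY
  req#9 t=4s: DENY
  req#10 t=4s: DENY
  req#11 t=5s: ALLOW
  req#12 t=5s: ALLOW

Answer: AAADDDDDDDAA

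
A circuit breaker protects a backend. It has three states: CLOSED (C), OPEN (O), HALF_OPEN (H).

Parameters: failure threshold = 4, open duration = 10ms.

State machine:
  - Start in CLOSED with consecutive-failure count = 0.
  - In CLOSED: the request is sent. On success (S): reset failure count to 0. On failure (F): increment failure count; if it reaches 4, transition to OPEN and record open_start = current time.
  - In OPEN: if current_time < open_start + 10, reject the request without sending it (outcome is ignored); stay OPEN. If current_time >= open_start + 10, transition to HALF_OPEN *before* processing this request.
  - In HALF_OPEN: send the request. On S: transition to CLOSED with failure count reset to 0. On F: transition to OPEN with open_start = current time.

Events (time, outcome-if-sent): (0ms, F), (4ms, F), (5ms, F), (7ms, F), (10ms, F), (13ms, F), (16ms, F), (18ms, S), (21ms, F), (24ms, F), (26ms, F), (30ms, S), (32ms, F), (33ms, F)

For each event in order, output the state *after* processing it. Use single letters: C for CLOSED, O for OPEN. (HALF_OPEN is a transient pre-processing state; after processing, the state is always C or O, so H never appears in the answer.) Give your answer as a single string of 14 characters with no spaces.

State after each event:
  event#1 t=0ms outcome=F: state=CLOSED
  event#2 t=4ms outcome=F: state=CLOSED
  event#3 t=5ms outcome=F: state=CLOSED
  event#4 t=7ms outcome=F: state=OPEN
  event#5 t=10ms outcome=F: state=OPEN
  event#6 t=13ms outcome=F: state=OPEN
  event#7 t=16ms outcome=F: state=OPEN
  event#8 t=18ms outcome=S: state=CLOSED
  event#9 t=21ms outcome=F: state=CLOSED
  event#10 t=24ms outcome=F: state=CLOSED
  event#11 t=26ms outcome=F: state=CLOSED
  event#12 t=30ms outcome=S: state=CLOSED
  event#13 t=32ms outcome=F: state=CLOSED
  event#14 t=33ms outcome=F: state=CLOSED

Answer: CCCOOOOCCCCCCC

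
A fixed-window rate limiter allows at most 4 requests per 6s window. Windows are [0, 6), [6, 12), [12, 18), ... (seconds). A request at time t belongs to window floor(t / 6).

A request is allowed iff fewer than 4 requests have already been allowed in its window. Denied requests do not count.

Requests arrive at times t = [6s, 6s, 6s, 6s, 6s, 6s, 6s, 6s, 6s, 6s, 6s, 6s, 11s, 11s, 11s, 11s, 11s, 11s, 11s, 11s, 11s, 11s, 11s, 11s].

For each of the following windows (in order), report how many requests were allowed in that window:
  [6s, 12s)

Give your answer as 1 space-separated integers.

Processing requests:
  req#1 t=6s (window 1): ALLOW
  req#2 t=6s (window 1): ALLOW
  req#3 t=6s (window 1): ALLOW
  req#4 t=6s (window 1): ALLOW
  req#5 t=6s (window 1): DENY
  req#6 t=6s (window 1): DENY
  req#7 t=6s (window 1): DENY
  req#8 t=6s (window 1): DENY
  req#9 t=6s (window 1): DENY
  req#10 t=6s (window 1): DENY
  req#11 t=6s (window 1): DENY
  req#12 t=6s (window 1): DENY
  req#13 t=11s (window 1): DENY
  req#14 t=11s (window 1): DENY
  req#15 t=11s (window 1): DENY
  req#16 t=11s (window 1): DENY
  req#17 t=11s (window 1): DENY
  req#18 t=11s (window 1): DENY
  req#19 t=11s (window 1): DENY
  req#20 t=11s (window 1): DENY
  req#21 t=11s (window 1): DENY
  req#22 t=11s (window 1): DENY
  req#23 t=11s (window 1): DENY
  req#24 t=11s (window 1): DENY

Allowed counts by window: 4

Answer: 4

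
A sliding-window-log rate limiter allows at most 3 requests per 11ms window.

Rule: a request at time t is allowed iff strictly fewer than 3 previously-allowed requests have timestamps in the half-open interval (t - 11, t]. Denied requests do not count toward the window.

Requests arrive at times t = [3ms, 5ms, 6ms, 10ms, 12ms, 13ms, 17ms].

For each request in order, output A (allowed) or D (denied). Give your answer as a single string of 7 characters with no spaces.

Answer: AAADDDA

Derivation:
Tracking allowed requests in the window:
  req#1 t=3ms: ALLOW
  req#2 t=5ms: ALLOW
  req#3 t=6ms: ALLOW
  req#4 t=10ms: DENY
  req#5 t=12ms: DENY
  req#6 t=13ms: DENY
  req#7 t=17ms: ALLOW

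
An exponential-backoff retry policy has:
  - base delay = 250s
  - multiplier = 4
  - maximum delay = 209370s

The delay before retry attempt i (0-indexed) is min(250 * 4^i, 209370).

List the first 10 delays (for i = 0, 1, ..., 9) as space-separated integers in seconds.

Computing each delay:
  i=0: min(250*4^0, 209370) = 250
  i=1: min(250*4^1, 209370) = 1000
  i=2: min(250*4^2, 209370) = 4000
  i=3: min(250*4^3, 209370) = 16000
  i=4: min(250*4^4, 209370) = 64000
  i=5: min(250*4^5, 209370) = 209370
  i=6: min(250*4^6, 209370) = 209370
  i=7: min(250*4^7, 209370) = 209370
  i=8: min(250*4^8, 209370) = 209370
  i=9: min(250*4^9, 209370) = 209370

Answer: 250 1000 4000 16000 64000 209370 209370 209370 209370 209370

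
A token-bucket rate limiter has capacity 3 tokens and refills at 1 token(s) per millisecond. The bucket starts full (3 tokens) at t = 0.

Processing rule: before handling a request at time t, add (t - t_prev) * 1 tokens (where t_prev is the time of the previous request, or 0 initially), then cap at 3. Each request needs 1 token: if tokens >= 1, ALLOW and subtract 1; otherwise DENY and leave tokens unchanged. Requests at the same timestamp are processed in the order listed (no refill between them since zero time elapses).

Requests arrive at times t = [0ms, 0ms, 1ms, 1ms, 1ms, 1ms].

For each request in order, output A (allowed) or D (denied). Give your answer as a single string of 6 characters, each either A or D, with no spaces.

Answer: AAAADD

Derivation:
Simulating step by step:
  req#1 t=0ms: ALLOW
  req#2 t=0ms: ALLOW
  req#3 t=1ms: ALLOW
  req#4 t=1ms: ALLOW
  req#5 t=1ms: DENY
  req#6 t=1ms: DENY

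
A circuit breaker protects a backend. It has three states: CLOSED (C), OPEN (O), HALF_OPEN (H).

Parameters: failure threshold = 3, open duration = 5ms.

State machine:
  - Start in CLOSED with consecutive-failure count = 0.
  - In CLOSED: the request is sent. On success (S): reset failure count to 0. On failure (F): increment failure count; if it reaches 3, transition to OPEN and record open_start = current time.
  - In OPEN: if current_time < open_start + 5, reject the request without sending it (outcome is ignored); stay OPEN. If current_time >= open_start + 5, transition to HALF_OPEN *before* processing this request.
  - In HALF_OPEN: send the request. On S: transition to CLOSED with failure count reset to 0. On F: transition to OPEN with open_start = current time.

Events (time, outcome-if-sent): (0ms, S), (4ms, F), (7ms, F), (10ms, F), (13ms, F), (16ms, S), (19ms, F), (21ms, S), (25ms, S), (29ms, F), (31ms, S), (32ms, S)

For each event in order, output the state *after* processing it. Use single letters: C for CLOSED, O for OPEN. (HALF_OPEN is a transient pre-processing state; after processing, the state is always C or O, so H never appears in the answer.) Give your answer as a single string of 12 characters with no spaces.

Answer: CCCOOCCCCCCC

Derivation:
State after each event:
  event#1 t=0ms outcome=S: state=CLOSED
  event#2 t=4ms outcome=F: state=CLOSED
  event#3 t=7ms outcome=F: state=CLOSED
  event#4 t=10ms outcome=F: state=OPEN
  event#5 t=13ms outcome=F: state=OPEN
  event#6 t=16ms outcome=S: state=CLOSED
  event#7 t=19ms outcome=F: state=CLOSED
  event#8 t=21ms outcome=S: state=CLOSED
  event#9 t=25ms outcome=S: state=CLOSED
  event#10 t=29ms outcome=F: state=CLOSED
  event#11 t=31ms outcome=S: state=CLOSED
  event#12 t=32ms outcome=S: state=CLOSED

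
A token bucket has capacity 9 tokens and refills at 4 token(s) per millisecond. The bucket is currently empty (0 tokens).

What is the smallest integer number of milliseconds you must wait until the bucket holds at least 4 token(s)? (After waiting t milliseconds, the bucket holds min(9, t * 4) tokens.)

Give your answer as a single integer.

Answer: 1

Derivation:
Need t * 4 >= 4, so t >= 4/4.
Smallest integer t = ceil(4/4) = 1.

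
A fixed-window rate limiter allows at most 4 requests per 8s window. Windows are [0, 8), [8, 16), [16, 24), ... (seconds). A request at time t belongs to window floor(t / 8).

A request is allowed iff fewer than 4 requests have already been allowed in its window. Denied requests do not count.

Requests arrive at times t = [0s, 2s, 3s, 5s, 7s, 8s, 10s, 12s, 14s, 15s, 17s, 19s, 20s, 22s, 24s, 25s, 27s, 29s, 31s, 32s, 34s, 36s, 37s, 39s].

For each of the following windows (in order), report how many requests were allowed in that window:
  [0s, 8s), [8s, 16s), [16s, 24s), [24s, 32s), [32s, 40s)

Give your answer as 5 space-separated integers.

Processing requests:
  req#1 t=0s (window 0): ALLOW
  req#2 t=2s (window 0): ALLOW
  req#3 t=3s (window 0): ALLOW
  req#4 t=5s (window 0): ALLOW
  req#5 t=7s (window 0): DENY
  req#6 t=8s (window 1): ALLOW
  req#7 t=10s (window 1): ALLOW
  req#8 t=12s (window 1): ALLOW
  req#9 t=14s (window 1): ALLOW
  req#10 t=15s (window 1): DENY
  req#11 t=17s (window 2): ALLOW
  req#12 t=19s (window 2): ALLOW
  req#13 t=20s (window 2): ALLOW
  req#14 t=22s (window 2): ALLOW
  req#15 t=24s (window 3): ALLOW
  req#16 t=25s (window 3): ALLOW
  req#17 t=27s (window 3): ALLOW
  req#18 t=29s (window 3): ALLOW
  req#19 t=31s (window 3): DENY
  req#20 t=32s (window 4): ALLOW
  req#21 t=34s (window 4): ALLOW
  req#22 t=36s (window 4): ALLOW
  req#23 t=37s (window 4): ALLOW
  req#24 t=39s (window 4): DENY

Allowed counts by window: 4 4 4 4 4

Answer: 4 4 4 4 4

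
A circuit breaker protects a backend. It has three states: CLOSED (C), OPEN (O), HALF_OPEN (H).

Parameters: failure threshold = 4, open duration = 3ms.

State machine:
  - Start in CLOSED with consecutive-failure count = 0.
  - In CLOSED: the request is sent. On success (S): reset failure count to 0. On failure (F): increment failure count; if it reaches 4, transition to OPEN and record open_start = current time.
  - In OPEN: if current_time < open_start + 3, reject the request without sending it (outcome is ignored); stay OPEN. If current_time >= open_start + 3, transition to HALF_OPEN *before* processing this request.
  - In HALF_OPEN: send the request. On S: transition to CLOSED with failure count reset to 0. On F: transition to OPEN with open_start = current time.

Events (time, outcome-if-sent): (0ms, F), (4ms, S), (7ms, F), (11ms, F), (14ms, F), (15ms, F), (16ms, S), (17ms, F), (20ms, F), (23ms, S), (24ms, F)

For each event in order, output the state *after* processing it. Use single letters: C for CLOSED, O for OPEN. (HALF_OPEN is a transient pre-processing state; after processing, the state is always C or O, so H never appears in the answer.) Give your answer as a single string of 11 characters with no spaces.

Answer: CCCCCOOOOCC

Derivation:
State after each event:
  event#1 t=0ms outcome=F: state=CLOSED
  event#2 t=4ms outcome=S: state=CLOSED
  event#3 t=7ms outcome=F: state=CLOSED
  event#4 t=11ms outcome=F: state=CLOSED
  event#5 t=14ms outcome=F: state=CLOSED
  event#6 t=15ms outcome=F: state=OPEN
  event#7 t=16ms outcome=S: state=OPEN
  event#8 t=17ms outcome=F: state=OPEN
  event#9 t=20ms outcome=F: state=OPEN
  event#10 t=23ms outcome=S: state=CLOSED
  event#11 t=24ms outcome=F: state=CLOSED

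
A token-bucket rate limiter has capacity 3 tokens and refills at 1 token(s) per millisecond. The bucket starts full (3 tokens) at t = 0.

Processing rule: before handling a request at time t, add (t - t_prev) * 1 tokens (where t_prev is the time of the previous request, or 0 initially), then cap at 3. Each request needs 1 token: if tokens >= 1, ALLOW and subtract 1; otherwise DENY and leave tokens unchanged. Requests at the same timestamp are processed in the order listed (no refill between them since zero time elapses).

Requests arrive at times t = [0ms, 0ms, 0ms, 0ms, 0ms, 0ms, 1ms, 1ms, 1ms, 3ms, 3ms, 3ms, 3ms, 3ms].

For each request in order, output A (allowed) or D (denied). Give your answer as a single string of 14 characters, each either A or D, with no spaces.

Answer: AAADDDADDAADDD

Derivation:
Simulating step by step:
  req#1 t=0ms: ALLOW
  req#2 t=0ms: ALLOW
  req#3 t=0ms: ALLOW
  req#4 t=0ms: DENY
  req#5 t=0ms: DENY
  req#6 t=0ms: DENY
  req#7 t=1ms: ALLOW
  req#8 t=1ms: DENY
  req#9 t=1ms: DENY
  req#10 t=3ms: ALLOW
  req#11 t=3ms: ALLOW
  req#12 t=3ms: DENY
  req#13 t=3ms: DENY
  req#14 t=3ms: DENY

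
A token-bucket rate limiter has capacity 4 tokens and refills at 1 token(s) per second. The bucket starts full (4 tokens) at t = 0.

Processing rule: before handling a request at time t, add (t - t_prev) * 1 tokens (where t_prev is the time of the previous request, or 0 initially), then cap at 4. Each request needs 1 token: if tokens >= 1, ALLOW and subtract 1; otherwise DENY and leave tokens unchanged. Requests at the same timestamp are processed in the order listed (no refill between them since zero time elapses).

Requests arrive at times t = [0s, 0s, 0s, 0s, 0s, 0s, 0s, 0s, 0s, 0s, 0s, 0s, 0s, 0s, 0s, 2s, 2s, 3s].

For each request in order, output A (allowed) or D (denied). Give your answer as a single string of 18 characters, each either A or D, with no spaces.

Answer: AAAADDDDDDDDDDDAAA

Derivation:
Simulating step by step:
  req#1 t=0s: ALLOW
  req#2 t=0s: ALLOW
  req#3 t=0s: ALLOW
  req#4 t=0s: ALLOW
  req#5 t=0s: DENY
  req#6 t=0s: DENY
  req#7 t=0s: DENY
  req#8 t=0s: DENY
  req#9 t=0s: DENY
  req#10 t=0s: DENY
  req#11 t=0s: DENY
  req#12 t=0s: DENY
  req#13 t=0s: DENY
  req#14 t=0s: DENY
  req#15 t=0s: DENY
  req#16 t=2s: ALLOW
  req#17 t=2s: ALLOW
  req#18 t=3s: ALLOW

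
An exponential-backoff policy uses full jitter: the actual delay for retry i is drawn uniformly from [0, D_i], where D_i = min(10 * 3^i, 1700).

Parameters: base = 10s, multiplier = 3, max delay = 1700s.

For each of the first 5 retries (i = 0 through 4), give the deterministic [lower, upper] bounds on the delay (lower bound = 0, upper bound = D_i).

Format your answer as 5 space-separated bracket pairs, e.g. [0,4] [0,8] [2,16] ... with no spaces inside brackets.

Answer: [0,10] [0,30] [0,90] [0,270] [0,810]

Derivation:
Computing bounds per retry:
  i=0: D_i=min(10*3^0,1700)=10, bounds=[0,10]
  i=1: D_i=min(10*3^1,1700)=30, bounds=[0,30]
  i=2: D_i=min(10*3^2,1700)=90, bounds=[0,90]
  i=3: D_i=min(10*3^3,1700)=270, bounds=[0,270]
  i=4: D_i=min(10*3^4,1700)=810, bounds=[0,810]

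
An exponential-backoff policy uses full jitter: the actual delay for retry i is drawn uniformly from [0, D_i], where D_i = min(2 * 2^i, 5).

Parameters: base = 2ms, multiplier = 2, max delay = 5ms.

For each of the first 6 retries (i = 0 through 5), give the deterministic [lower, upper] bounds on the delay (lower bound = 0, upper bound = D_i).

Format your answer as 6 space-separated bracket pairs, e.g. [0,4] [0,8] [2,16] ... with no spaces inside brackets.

Computing bounds per retry:
  i=0: D_i=min(2*2^0,5)=2, bounds=[0,2]
  i=1: D_i=min(2*2^1,5)=4, bounds=[0,4]
  i=2: D_i=min(2*2^2,5)=5, bounds=[0,5]
  i=3: D_i=min(2*2^3,5)=5, bounds=[0,5]
  i=4: D_i=min(2*2^4,5)=5, bounds=[0,5]
  i=5: D_i=min(2*2^5,5)=5, bounds=[0,5]

Answer: [0,2] [0,4] [0,5] [0,5] [0,5] [0,5]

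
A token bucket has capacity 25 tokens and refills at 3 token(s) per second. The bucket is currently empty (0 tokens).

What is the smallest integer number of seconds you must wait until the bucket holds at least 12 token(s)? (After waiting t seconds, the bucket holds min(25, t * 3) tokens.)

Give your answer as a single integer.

Answer: 4

Derivation:
Need t * 3 >= 12, so t >= 12/3.
Smallest integer t = ceil(12/3) = 4.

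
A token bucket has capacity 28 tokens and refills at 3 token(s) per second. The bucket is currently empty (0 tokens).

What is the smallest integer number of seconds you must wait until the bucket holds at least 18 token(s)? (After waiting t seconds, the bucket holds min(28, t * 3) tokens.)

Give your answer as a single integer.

Need t * 3 >= 18, so t >= 18/3.
Smallest integer t = ceil(18/3) = 6.

Answer: 6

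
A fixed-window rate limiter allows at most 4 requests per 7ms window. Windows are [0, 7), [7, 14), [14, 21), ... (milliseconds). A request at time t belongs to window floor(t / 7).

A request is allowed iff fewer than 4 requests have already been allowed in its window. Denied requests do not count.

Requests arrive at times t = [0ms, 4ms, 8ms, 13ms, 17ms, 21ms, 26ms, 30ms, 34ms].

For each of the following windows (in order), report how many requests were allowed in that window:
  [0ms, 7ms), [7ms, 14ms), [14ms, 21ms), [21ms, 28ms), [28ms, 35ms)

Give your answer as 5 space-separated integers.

Processing requests:
  req#1 t=0ms (window 0): ALLOW
  req#2 t=4ms (window 0): ALLOW
  req#3 t=8ms (window 1): ALLOW
  req#4 t=13ms (window 1): ALLOW
  req#5 t=17ms (window 2): ALLOW
  req#6 t=21ms (window 3): ALLOW
  req#7 t=26ms (window 3): ALLOW
  req#8 t=30ms (window 4): ALLOW
  req#9 t=34ms (window 4): ALLOW

Allowed counts by window: 2 2 1 2 2

Answer: 2 2 1 2 2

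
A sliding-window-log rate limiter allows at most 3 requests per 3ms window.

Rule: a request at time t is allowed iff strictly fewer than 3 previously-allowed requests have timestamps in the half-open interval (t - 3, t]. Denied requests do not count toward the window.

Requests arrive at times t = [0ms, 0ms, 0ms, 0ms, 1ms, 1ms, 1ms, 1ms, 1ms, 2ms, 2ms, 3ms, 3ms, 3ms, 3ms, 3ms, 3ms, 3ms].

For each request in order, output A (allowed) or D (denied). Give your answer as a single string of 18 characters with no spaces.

Tracking allowed requests in the window:
  req#1 t=0ms: ALLOW
  req#2 t=0ms: ALLOW
  req#3 t=0ms: ALLOW
  req#4 t=0ms: DENY
  req#5 t=1ms: DENY
  req#6 t=1ms: DENY
  req#7 t=1ms: DENY
  req#8 t=1ms: DENY
  req#9 t=1ms: DENY
  req#10 t=2ms: DENY
  req#11 t=2ms: DENY
  req#12 t=3ms: ALLOW
  req#13 t=3ms: ALLOW
  req#14 t=3ms: ALLOW
  req#15 t=3ms: DENY
  req#16 t=3ms: DENY
  req#17 t=3ms: DENY
  req#18 t=3ms: DENY

Answer: AAADDDDDDDDAAADDDD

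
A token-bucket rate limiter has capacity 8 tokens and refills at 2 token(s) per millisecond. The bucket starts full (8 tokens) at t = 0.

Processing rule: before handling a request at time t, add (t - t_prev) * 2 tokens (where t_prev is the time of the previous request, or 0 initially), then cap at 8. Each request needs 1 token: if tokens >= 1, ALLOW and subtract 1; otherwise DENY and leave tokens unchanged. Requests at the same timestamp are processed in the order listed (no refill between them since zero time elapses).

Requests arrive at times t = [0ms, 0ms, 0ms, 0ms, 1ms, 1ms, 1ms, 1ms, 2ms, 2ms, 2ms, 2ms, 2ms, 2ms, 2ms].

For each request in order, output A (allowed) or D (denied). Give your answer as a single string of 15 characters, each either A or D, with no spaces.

Simulating step by step:
  req#1 t=0ms: ALLOW
  req#2 t=0ms: ALLOW
  req#3 t=0ms: ALLOW
  req#4 t=0ms: ALLOW
  req#5 t=1ms: ALLOW
  req#6 t=1ms: ALLOW
  req#7 t=1ms: ALLOW
  req#8 t=1ms: ALLOW
  req#9 t=2ms: ALLOW
  req#10 t=2ms: ALLOW
  req#11 t=2ms: ALLOW
  req#12 t=2ms: ALLOW
  req#13 t=2ms: DENY
  req#14 t=2ms: DENY
  req#15 t=2ms: DENY

Answer: AAAAAAAAAAAADDD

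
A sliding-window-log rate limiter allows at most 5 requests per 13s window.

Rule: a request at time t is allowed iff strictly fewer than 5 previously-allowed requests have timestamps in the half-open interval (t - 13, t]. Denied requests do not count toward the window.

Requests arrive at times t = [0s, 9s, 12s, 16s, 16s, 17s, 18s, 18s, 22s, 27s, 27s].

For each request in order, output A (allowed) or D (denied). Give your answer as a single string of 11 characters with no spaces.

Answer: AAAAAADDAAD

Derivation:
Tracking allowed requests in the window:
  req#1 t=0s: ALLOW
  req#2 t=9s: ALLOW
  req#3 t=12s: ALLOW
  req#4 t=16s: ALLOW
  req#5 t=16s: ALLOW
  req#6 t=17s: ALLOW
  req#7 t=18s: DENY
  req#8 t=18s: DENY
  req#9 t=22s: ALLOW
  req#10 t=27s: ALLOW
  req#11 t=27s: DENY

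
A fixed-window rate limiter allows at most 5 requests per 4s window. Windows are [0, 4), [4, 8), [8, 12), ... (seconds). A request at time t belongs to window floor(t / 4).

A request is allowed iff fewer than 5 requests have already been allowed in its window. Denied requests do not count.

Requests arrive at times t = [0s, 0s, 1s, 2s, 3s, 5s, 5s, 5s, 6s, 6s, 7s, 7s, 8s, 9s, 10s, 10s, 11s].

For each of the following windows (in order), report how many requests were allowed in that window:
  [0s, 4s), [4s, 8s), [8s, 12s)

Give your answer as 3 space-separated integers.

Answer: 5 5 5

Derivation:
Processing requests:
  req#1 t=0s (window 0): ALLOW
  req#2 t=0s (window 0): ALLOW
  req#3 t=1s (window 0): ALLOW
  req#4 t=2s (window 0): ALLOW
  req#5 t=3s (window 0): ALLOW
  req#6 t=5s (window 1): ALLOW
  req#7 t=5s (window 1): ALLOW
  req#8 t=5s (window 1): ALLOW
  req#9 t=6s (window 1): ALLOW
  req#10 t=6s (window 1): ALLOW
  req#11 t=7s (window 1): DENY
  req#12 t=7s (window 1): DENY
  req#13 t=8s (window 2): ALLOW
  req#14 t=9s (window 2): ALLOW
  req#15 t=10s (window 2): ALLOW
  req#16 t=10s (window 2): ALLOW
  req#17 t=11s (window 2): ALLOW

Allowed counts by window: 5 5 5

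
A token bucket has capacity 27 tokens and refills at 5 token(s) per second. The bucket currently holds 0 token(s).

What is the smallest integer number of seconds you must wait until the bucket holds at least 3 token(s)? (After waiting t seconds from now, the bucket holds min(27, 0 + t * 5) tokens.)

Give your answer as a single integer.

Need 0 + t * 5 >= 3, so t >= 3/5.
Smallest integer t = ceil(3/5) = 1.

Answer: 1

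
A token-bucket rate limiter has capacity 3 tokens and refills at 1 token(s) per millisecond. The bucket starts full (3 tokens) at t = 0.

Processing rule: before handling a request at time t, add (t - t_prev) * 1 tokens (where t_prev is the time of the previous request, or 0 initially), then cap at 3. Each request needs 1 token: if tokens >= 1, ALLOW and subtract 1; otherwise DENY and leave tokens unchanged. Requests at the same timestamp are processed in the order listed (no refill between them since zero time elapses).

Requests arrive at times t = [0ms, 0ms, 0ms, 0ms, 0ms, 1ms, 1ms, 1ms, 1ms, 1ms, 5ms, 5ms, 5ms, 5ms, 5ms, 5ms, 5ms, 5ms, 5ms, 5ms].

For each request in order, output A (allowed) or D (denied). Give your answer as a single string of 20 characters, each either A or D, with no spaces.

Simulating step by step:
  req#1 t=0ms: ALLOW
  req#2 t=0ms: ALLOW
  req#3 t=0ms: ALLOW
  req#4 t=0ms: DENY
  req#5 t=0ms: DENY
  req#6 t=1ms: ALLOW
  req#7 t=1ms: DENY
  req#8 t=1ms: DENY
  req#9 t=1ms: DENY
  req#10 t=1ms: DENY
  req#11 t=5ms: ALLOW
  req#12 t=5ms: ALLOW
  req#13 t=5ms: ALLOW
  req#14 t=5ms: DENY
  req#15 t=5ms: DENY
  req#16 t=5ms: DENY
  req#17 t=5ms: DENY
  req#18 t=5ms: DENY
  req#19 t=5ms: DENY
  req#20 t=5ms: DENY

Answer: AAADDADDDDAAADDDDDDD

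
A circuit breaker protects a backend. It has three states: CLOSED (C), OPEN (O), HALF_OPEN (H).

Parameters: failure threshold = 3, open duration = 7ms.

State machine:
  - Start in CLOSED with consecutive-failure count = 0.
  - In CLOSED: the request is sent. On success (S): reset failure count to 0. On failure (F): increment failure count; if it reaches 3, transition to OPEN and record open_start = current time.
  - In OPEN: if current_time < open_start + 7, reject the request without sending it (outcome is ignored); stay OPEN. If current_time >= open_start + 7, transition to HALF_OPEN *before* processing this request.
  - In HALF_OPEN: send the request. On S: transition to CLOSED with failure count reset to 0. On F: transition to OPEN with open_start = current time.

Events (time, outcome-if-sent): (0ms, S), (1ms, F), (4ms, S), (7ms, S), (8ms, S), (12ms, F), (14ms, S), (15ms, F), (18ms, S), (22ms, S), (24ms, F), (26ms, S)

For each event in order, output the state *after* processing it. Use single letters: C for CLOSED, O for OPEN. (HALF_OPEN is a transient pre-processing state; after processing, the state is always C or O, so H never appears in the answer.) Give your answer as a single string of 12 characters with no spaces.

Answer: CCCCCCCCCCCC

Derivation:
State after each event:
  event#1 t=0ms outcome=S: state=CLOSED
  event#2 t=1ms outcome=F: state=CLOSED
  event#3 t=4ms outcome=S: state=CLOSED
  event#4 t=7ms outcome=S: state=CLOSED
  event#5 t=8ms outcome=S: state=CLOSED
  event#6 t=12ms outcome=F: state=CLOSED
  event#7 t=14ms outcome=S: state=CLOSED
  event#8 t=15ms outcome=F: state=CLOSED
  event#9 t=18ms outcome=S: state=CLOSED
  event#10 t=22ms outcome=S: state=CLOSED
  event#11 t=24ms outcome=F: state=CLOSED
  event#12 t=26ms outcome=S: state=CLOSED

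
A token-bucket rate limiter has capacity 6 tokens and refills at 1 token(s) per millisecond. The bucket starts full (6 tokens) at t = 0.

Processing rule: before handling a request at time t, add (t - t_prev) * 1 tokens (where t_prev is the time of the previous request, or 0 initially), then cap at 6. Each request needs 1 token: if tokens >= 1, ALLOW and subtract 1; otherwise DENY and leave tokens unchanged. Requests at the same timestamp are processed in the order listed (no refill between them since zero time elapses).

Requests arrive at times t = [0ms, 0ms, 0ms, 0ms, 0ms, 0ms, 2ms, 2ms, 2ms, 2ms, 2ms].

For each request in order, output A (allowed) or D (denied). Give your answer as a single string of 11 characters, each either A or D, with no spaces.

Answer: AAAAAAAADDD

Derivation:
Simulating step by step:
  req#1 t=0ms: ALLOW
  req#2 t=0ms: ALLOW
  req#3 t=0ms: ALLOW
  req#4 t=0ms: ALLOW
  req#5 t=0ms: ALLOW
  req#6 t=0ms: ALLOW
  req#7 t=2ms: ALLOW
  req#8 t=2ms: ALLOW
  req#9 t=2ms: DENY
  req#10 t=2ms: DENY
  req#11 t=2ms: DENY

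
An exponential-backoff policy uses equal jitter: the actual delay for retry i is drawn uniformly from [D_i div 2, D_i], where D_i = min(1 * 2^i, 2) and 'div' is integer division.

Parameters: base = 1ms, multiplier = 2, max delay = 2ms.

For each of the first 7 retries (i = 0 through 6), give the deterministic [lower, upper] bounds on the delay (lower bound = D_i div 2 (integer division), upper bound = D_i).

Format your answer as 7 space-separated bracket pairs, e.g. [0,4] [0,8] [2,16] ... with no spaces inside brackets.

Answer: [0,1] [1,2] [1,2] [1,2] [1,2] [1,2] [1,2]

Derivation:
Computing bounds per retry:
  i=0: D_i=min(1*2^0,2)=1, bounds=[0,1]
  i=1: D_i=min(1*2^1,2)=2, bounds=[1,2]
  i=2: D_i=min(1*2^2,2)=2, bounds=[1,2]
  i=3: D_i=min(1*2^3,2)=2, bounds=[1,2]
  i=4: D_i=min(1*2^4,2)=2, bounds=[1,2]
  i=5: D_i=min(1*2^5,2)=2, bounds=[1,2]
  i=6: D_i=min(1*2^6,2)=2, bounds=[1,2]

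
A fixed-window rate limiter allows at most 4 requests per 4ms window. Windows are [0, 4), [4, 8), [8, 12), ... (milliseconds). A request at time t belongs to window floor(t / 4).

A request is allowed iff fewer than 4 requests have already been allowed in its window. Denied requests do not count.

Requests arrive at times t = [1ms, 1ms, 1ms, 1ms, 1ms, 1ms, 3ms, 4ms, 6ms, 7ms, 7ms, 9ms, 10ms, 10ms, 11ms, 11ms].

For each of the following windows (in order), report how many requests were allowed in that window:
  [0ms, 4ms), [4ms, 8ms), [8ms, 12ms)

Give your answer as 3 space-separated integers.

Processing requests:
  req#1 t=1ms (window 0): ALLOW
  req#2 t=1ms (window 0): ALLOW
  req#3 t=1ms (window 0): ALLOW
  req#4 t=1ms (window 0): ALLOW
  req#5 t=1ms (window 0): DENY
  req#6 t=1ms (window 0): DENY
  req#7 t=3ms (window 0): DENY
  req#8 t=4ms (window 1): ALLOW
  req#9 t=6ms (window 1): ALLOW
  req#10 t=7ms (window 1): ALLOW
  req#11 t=7ms (window 1): ALLOW
  req#12 t=9ms (window 2): ALLOW
  req#13 t=10ms (window 2): ALLOW
  req#14 t=10ms (window 2): ALLOW
  req#15 t=11ms (window 2): ALLOW
  req#16 t=11ms (window 2): DENY

Allowed counts by window: 4 4 4

Answer: 4 4 4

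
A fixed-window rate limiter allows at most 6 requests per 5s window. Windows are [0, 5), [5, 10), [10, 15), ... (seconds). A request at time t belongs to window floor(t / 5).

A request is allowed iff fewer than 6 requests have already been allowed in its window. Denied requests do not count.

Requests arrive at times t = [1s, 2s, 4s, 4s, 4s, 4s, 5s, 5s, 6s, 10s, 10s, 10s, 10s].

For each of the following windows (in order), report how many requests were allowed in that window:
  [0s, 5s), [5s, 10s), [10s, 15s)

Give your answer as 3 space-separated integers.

Answer: 6 3 4

Derivation:
Processing requests:
  req#1 t=1s (window 0): ALLOW
  req#2 t=2s (window 0): ALLOW
  req#3 t=4s (window 0): ALLOW
  req#4 t=4s (window 0): ALLOW
  req#5 t=4s (window 0): ALLOW
  req#6 t=4s (window 0): ALLOW
  req#7 t=5s (window 1): ALLOW
  req#8 t=5s (window 1): ALLOW
  req#9 t=6s (window 1): ALLOW
  req#10 t=10s (window 2): ALLOW
  req#11 t=10s (window 2): ALLOW
  req#12 t=10s (window 2): ALLOW
  req#13 t=10s (window 2): ALLOW

Allowed counts by window: 6 3 4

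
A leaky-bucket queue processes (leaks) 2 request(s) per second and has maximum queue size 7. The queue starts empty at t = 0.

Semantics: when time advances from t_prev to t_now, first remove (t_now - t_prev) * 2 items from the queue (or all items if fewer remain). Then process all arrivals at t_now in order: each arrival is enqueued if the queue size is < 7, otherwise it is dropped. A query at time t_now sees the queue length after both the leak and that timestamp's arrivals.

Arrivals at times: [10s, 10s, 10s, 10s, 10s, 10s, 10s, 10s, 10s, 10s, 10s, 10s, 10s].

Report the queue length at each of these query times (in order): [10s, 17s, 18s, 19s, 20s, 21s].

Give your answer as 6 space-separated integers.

Answer: 7 0 0 0 0 0

Derivation:
Queue lengths at query times:
  query t=10s: backlog = 7
  query t=17s: backlog = 0
  query t=18s: backlog = 0
  query t=19s: backlog = 0
  query t=20s: backlog = 0
  query t=21s: backlog = 0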